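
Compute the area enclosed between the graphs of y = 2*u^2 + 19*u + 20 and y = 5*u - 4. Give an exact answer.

Set the curves equal: 2*u^2 + 19*u + 20 = 5*u - 4, so 2*u^2 + 14*u + 24 = 0, which factors as 2*(u + 3)*(u + 4) = 0. The curves meet at u = -4, -3.
On [-4, -3], y = 5*u - 4 is on top; that piece has area ∫[-4,-3] (-(2*u^2 + 14*u + 24)) du = 1/3.

1/3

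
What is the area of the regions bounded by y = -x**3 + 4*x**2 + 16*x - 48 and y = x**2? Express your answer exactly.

Set the curves equal: -x**3 + 4*x**2 + 16*x - 48 = x**2, so -x**3 + 3*x**2 + 16*x - 48 = 0, which factors as -(x - 4)*(x - 3)*(x + 4) = 0. The curves meet at x = -4, 3, 4.
On [-4, 3], y = x**2 is on top; that piece has area ∫[-4,3] (-(-x**3 + 3*x**2 + 16*x - 48)) dx = 1029/4.
On [3, 4], y = -x**3 + 4*x**2 + 16*x - 48 is on top; that piece has area ∫[3,4] (-x**3 + 3*x**2 + 16*x - 48) dx = 5/4.
Total enclosed area = 1029/4 + 5/4 = 517/2.

517/2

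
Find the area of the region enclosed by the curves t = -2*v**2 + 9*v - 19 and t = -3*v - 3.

8/3

Both boundary curves give t as a function of v, so integrate with respect to v. Setting them equal: -2*v**2 + 12*v - 16 = 0, i.e. -2*(v - 4)*(v - 2) = 0, so they meet at v = 2, 4.
For v in [2, 4], t = -2*v**2 + 9*v - 19 is on the right; area = ∫[2,4] (-2*v**2 + 12*v - 16) dv = 8/3.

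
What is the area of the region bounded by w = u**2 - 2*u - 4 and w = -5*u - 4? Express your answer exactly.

9/2

Set the curves equal: u**2 - 2*u - 4 = -5*u - 4, so u**2 + 3*u = 0, which factors as u*(u + 3) = 0. The curves meet at u = -3, 0.
On [-3, 0], w = -5*u - 4 is on top; that piece has area ∫[-3,0] (-(u**2 + 3*u)) du = 9/2.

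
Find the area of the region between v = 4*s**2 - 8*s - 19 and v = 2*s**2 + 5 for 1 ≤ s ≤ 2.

On [1, 2], (4*s**2 - 8*s - 19) - (2*s**2 + 5) = 2*s**2 - 8*s - 24 is ≤ 0 throughout, so the area is a single integral of |2*s**2 - 8*s - 24|.
∫[1,2] (2*s**2 - 8*s - 24) ds = -94/3; the area of that piece is 94/3.

94/3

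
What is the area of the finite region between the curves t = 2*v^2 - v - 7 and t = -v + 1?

Both boundary curves give t as a function of v, so integrate with respect to v. Setting them equal: 2*v^2 - 8 = 0, i.e. 2*(v - 2)*(v + 2) = 0, so they meet at v = -2, 2.
For v in [-2, 2], t = 2*v^2 - v - 7 is on the left; area = ∫[-2,2] (-(2*v^2 - 8)) dv = 64/3.

64/3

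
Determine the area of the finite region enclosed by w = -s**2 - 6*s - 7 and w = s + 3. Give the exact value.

9/2

Set the curves equal: -s**2 - 6*s - 7 = s + 3, so -s**2 - 7*s - 10 = 0, which factors as -(s + 2)*(s + 5) = 0. The curves meet at s = -5, -2.
On [-5, -2], w = -s**2 - 6*s - 7 is on top; that piece has area ∫[-5,-2] (-s**2 - 7*s - 10) ds = 9/2.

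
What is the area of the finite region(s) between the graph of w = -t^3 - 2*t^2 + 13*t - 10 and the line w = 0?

The curve meets the t-axis where -t^3 - 2*t^2 + 13*t - 10 = 0, i.e. -(t - 2)*(t - 1)*(t + 5) = 0, at t = -5, 1, 2.
On [-5, 1] the curve lies below the axis; ∫[-5,1] (-t^3 - 2*t^2 + 13*t - 10) dt = -144, giving area 144.
On [1, 2] the curve lies above the axis; ∫[1,2] (-t^3 - 2*t^2 + 13*t - 10) dt = 13/12, giving area 13/12.
Total area = 144 + 13/12 = 1741/12.

1741/12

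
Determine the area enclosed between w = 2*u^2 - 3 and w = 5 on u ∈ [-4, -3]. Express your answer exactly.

50/3

On [-4, -3], (2*u^2 - 3) - (5) = 2*u^2 - 8 is ≥ 0 throughout, so the area is a single integral of |2*u^2 - 8|.
∫[-4,-3] (2*u^2 - 8) du = 50/3.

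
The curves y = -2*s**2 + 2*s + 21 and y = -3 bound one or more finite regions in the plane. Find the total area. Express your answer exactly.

343/3

Set the curves equal: -2*s**2 + 2*s + 21 = -3, so -2*s**2 + 2*s + 24 = 0, which factors as -2*(s - 4)*(s + 3) = 0. The curves meet at s = -3, 4.
On [-3, 4], y = -2*s**2 + 2*s + 21 is on top; that piece has area ∫[-3,4] (-2*s**2 + 2*s + 24) ds = 343/3.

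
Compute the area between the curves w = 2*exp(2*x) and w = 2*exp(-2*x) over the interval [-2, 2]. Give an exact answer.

The difference (2*exp(2*x)) - (2*exp(-2*x)) = 2*exp(2*x) - 2*exp(-2*x) changes sign at x = 0 inside [-2, 2], so split the integral there.
∫[-2,0] (2*exp(2*x) - 2*exp(-2*x)) dx = -exp(4) - exp(-4) + 2; the area of that piece is -2 + exp(-4) + exp(4).
∫[0,2] (2*exp(2*x) - 2*exp(-2*x)) dx = -2 + exp(-4) + exp(4).
Total area = (-2 + exp(-4) + exp(4)) + (-2 + exp(-4) + exp(4)) = -4 + 2*exp(-4) + 2*exp(4).

-4 + 2*exp(-4) + 2*exp(4)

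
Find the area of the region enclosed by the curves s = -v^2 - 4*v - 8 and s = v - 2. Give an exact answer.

Both boundary curves give s as a function of v, so integrate with respect to v. Setting them equal: -v^2 - 5*v - 6 = 0, i.e. -(v + 2)*(v + 3) = 0, so they meet at v = -3, -2.
For v in [-3, -2], s = -v^2 - 4*v - 8 is on the right; area = ∫[-3,-2] (-v^2 - 5*v - 6) dv = 1/6.

1/6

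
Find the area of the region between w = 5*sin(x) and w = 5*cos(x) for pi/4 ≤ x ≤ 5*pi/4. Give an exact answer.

10*sqrt(2)

On [pi/4, 5*pi/4], (5*sin(x)) - (5*cos(x)) = 5*sin(x) - 5*cos(x) is ≥ 0 throughout, so the area is a single integral of |5*sin(x) - 5*cos(x)|.
∫[pi/4,5*pi/4] (5*sin(x) - 5*cos(x)) dx = 10*sqrt(2).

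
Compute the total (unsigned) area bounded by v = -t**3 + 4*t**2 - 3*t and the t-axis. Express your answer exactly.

The curve meets the t-axis where -t**3 + 4*t**2 - 3*t = 0, i.e. -t*(t - 3)*(t - 1) = 0, at t = 0, 1, 3.
On [0, 1] the curve lies below the axis; ∫[0,1] (-t**3 + 4*t**2 - 3*t) dt = -5/12, giving area 5/12.
On [1, 3] the curve lies above the axis; ∫[1,3] (-t**3 + 4*t**2 - 3*t) dt = 8/3, giving area 8/3.
Total area = 5/12 + 8/3 = 37/12.

37/12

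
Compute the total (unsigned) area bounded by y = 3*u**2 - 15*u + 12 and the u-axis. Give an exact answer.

27/2

The curve meets the u-axis where 3*u**2 - 15*u + 12 = 0, i.e. 3*(u - 4)*(u - 1) = 0, at u = 1, 4.
On [1, 4] the curve lies below the axis; ∫[1,4] (3*u**2 - 15*u + 12) du = -27/2, giving area 27/2.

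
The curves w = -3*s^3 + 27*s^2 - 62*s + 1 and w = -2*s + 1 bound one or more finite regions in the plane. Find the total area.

393/4

Set the curves equal: -3*s^3 + 27*s^2 - 62*s + 1 = -2*s + 1, so -3*s^3 + 27*s^2 - 60*s = 0, which factors as -3*s*(s - 5)*(s - 4) = 0. The curves meet at s = 0, 4, 5.
On [0, 4], w = -2*s + 1 is on top; that piece has area ∫[0,4] (-(-3*s^3 + 27*s^2 - 60*s)) ds = 96.
On [4, 5], w = -3*s^3 + 27*s^2 - 62*s + 1 is on top; that piece has area ∫[4,5] (-3*s^3 + 27*s^2 - 60*s) ds = 9/4.
Total enclosed area = 96 + 9/4 = 393/4.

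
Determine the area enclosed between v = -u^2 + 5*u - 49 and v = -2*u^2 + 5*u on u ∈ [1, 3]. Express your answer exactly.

268/3

On [1, 3], (-u^2 + 5*u - 49) - (-2*u^2 + 5*u) = u^2 - 49 is ≤ 0 throughout, so the area is a single integral of |u^2 - 49|.
∫[1,3] (u^2 - 49) du = -268/3; the area of that piece is 268/3.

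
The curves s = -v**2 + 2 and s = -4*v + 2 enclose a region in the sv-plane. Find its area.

Both boundary curves give s as a function of v, so integrate with respect to v. Setting them equal: -v**2 + 4*v = 0, i.e. -v*(v - 4) = 0, so they meet at v = 0, 4.
For v in [0, 4], s = -v**2 + 2 is on the right; area = ∫[0,4] (-v**2 + 4*v) dv = 32/3.

32/3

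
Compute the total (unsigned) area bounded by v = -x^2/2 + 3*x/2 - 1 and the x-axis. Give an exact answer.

1/12

The curve meets the x-axis where -x^2/2 + 3*x/2 - 1 = 0, i.e. -(x - 2)*(x - 1)/2 = 0, at x = 1, 2.
On [1, 2] the curve lies above the axis; ∫[1,2] (-x^2/2 + 3*x/2 - 1) dx = 1/12, giving area 1/12.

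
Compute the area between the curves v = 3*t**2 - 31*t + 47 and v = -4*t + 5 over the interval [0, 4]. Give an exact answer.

60

The difference (3*t**2 - 31*t + 47) - (-4*t + 5) = 3*t**2 - 27*t + 42 changes sign at t = 2 inside [0, 4], so split the integral there.
∫[0,2] (3*t**2 - 27*t + 42) dt = 38.
∫[2,4] (3*t**2 - 27*t + 42) dt = -22; the area of that piece is 22.
Total area = 38 + 22 = 60.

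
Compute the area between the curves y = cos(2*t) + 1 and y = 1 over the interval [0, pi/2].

1

The difference (cos(2*t) + 1) - (1) = cos(2*t) changes sign at t = pi/4 inside [0, pi/2], so split the integral there.
∫[0,pi/4] (cos(2*t)) dt = 1/2.
∫[pi/4,pi/2] (cos(2*t)) dt = -1/2; the area of that piece is 1/2.
Total area = 1/2 + 1/2 = 1.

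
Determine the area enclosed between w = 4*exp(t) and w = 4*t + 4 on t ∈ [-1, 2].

On [-1, 2], (4*exp(t)) - (4*t + 4) = -4*t + 4*exp(t) - 4 is ≥ 0 throughout, so the area is a single integral of |-4*t + 4*exp(t) - 4|.
∫[-1,2] (-4*t + 4*exp(t) - 4) dt = -18 - 4*exp(-1) + 4*exp(2).

-18 - 4*exp(-1) + 4*exp(2)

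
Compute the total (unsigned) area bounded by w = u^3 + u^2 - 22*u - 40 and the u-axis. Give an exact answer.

The curve meets the u-axis where u^3 + u^2 - 22*u - 40 = 0, i.e. (u - 5)*(u + 2)*(u + 4) = 0, at u = -4, -2, 5.
On [-4, -2] the curve lies above the axis; ∫[-4,-2] (u^3 + u^2 - 22*u - 40) du = 32/3, giving area 32/3.
On [-2, 5] the curve lies below the axis; ∫[-2,5] (u^3 + u^2 - 22*u - 40) du = -3773/12, giving area 3773/12.
Total area = 32/3 + 3773/12 = 3901/12.

3901/12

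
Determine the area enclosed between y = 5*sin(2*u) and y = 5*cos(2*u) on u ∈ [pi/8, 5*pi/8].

On [pi/8, 5*pi/8], (5*sin(2*u)) - (5*cos(2*u)) = 5*sin(2*u) - 5*cos(2*u) is ≥ 0 throughout, so the area is a single integral of |5*sin(2*u) - 5*cos(2*u)|.
∫[pi/8,5*pi/8] (5*sin(2*u) - 5*cos(2*u)) du = 5*sqrt(2).

5*sqrt(2)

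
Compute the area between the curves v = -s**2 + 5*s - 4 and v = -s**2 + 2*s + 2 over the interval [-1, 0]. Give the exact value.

15/2

On [-1, 0], (-s**2 + 5*s - 4) - (-s**2 + 2*s + 2) = 3*s - 6 is ≤ 0 throughout, so the area is a single integral of |3*s - 6|.
∫[-1,0] (3*s - 6) ds = -15/2; the area of that piece is 15/2.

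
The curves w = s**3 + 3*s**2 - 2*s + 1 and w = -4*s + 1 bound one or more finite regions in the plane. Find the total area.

1/2

Set the curves equal: s**3 + 3*s**2 - 2*s + 1 = -4*s + 1, so s**3 + 3*s**2 + 2*s = 0, which factors as s*(s + 1)*(s + 2) = 0. The curves meet at s = -2, -1, 0.
On [-2, -1], w = s**3 + 3*s**2 - 2*s + 1 is on top; that piece has area ∫[-2,-1] (s**3 + 3*s**2 + 2*s) ds = 1/4.
On [-1, 0], w = -4*s + 1 is on top; that piece has area ∫[-1,0] (-(s**3 + 3*s**2 + 2*s)) ds = 1/4.
Total enclosed area = 1/4 + 1/4 = 1/2.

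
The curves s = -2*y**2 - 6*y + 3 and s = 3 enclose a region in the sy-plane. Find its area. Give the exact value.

Both boundary curves give s as a function of y, so integrate with respect to y. Setting them equal: -2*y**2 - 6*y = 0, i.e. -2*y*(y + 3) = 0, so they meet at y = -3, 0.
For y in [-3, 0], s = -2*y**2 - 6*y + 3 is on the right; area = ∫[-3,0] (-2*y**2 - 6*y) dy = 9.

9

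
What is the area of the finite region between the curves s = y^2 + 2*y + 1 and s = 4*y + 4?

Both boundary curves give s as a function of y, so integrate with respect to y. Setting them equal: y^2 - 2*y - 3 = 0, i.e. (y - 3)*(y + 1) = 0, so they meet at y = -1, 3.
For y in [-1, 3], s = y^2 + 2*y + 1 is on the left; area = ∫[-1,3] (-(y^2 - 2*y - 3)) dy = 32/3.

32/3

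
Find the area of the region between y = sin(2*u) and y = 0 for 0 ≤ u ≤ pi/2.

1

On [0, pi/2], (sin(2*u)) - (0) = sin(2*u) is ≥ 0 throughout, so the area is a single integral of |sin(2*u)|.
∫[0,pi/2] (sin(2*u)) du = 1.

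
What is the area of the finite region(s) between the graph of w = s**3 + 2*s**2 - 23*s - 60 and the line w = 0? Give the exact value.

5137/12

The curve meets the s-axis where s**3 + 2*s**2 - 23*s - 60 = 0, i.e. (s - 5)*(s + 3)*(s + 4) = 0, at s = -4, -3, 5.
On [-4, -3] the curve lies above the axis; ∫[-4,-3] (s**3 + 2*s**2 - 23*s - 60) ds = 17/12, giving area 17/12.
On [-3, 5] the curve lies below the axis; ∫[-3,5] (s**3 + 2*s**2 - 23*s - 60) ds = -1280/3, giving area 1280/3.
Total area = 17/12 + 1280/3 = 5137/12.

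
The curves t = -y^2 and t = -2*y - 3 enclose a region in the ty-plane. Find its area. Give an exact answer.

32/3

Both boundary curves give t as a function of y, so integrate with respect to y. Setting them equal: -y^2 + 2*y + 3 = 0, i.e. -(y - 3)*(y + 1) = 0, so they meet at y = -1, 3.
For y in [-1, 3], t = -y^2 is on the right; area = ∫[-1,3] (-y^2 + 2*y + 3) dy = 32/3.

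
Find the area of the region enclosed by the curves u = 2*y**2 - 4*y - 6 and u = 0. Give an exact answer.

Both boundary curves give u as a function of y, so integrate with respect to y. Setting them equal: 2*y**2 - 4*y - 6 = 0, i.e. 2*(y - 3)*(y + 1) = 0, so they meet at y = -1, 3.
For y in [-1, 3], u = 2*y**2 - 4*y - 6 is on the left; area = ∫[-1,3] (-(2*y**2 - 4*y - 6)) dy = 64/3.

64/3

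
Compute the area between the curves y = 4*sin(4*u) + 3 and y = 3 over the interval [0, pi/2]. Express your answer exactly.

4

The difference (4*sin(4*u) + 3) - (3) = 4*sin(4*u) changes sign at u = pi/4 inside [0, pi/2], so split the integral there.
∫[0,pi/4] (4*sin(4*u)) du = 2.
∫[pi/4,pi/2] (4*sin(4*u)) du = -2; the area of that piece is 2.
Total area = 2 + 2 = 4.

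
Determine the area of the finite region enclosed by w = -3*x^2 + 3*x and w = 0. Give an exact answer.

1/2

Set the curves equal: -3*x^2 + 3*x = 0, so -3*x^2 + 3*x = 0, which factors as -3*x*(x - 1) = 0. The curves meet at x = 0, 1.
On [0, 1], w = -3*x^2 + 3*x is on top; that piece has area ∫[0,1] (-3*x^2 + 3*x) dx = 1/2.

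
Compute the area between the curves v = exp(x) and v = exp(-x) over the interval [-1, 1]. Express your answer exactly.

-4 + 2*exp(-1) + 2*exp(1)

The difference (exp(x)) - (exp(-x)) = exp(x) - exp(-x) changes sign at x = 0 inside [-1, 1], so split the integral there.
∫[-1,0] (exp(x) - exp(-x)) dx = -exp(1) - exp(-1) + 2; the area of that piece is -2 + exp(-1) + exp(1).
∫[0,1] (exp(x) - exp(-x)) dx = -2 + exp(-1) + exp(1).
Total area = (-2 + exp(-1) + exp(1)) + (-2 + exp(-1) + exp(1)) = -4 + 2*exp(-1) + 2*exp(1).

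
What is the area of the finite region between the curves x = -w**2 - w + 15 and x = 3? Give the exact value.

343/6

Both boundary curves give x as a function of w, so integrate with respect to w. Setting them equal: -w**2 - w + 12 = 0, i.e. -(w - 3)*(w + 4) = 0, so they meet at w = -4, 3.
For w in [-4, 3], x = -w**2 - w + 15 is on the right; area = ∫[-4,3] (-w**2 - w + 12) dw = 343/6.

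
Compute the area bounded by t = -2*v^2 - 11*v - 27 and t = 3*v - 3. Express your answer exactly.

Both boundary curves give t as a function of v, so integrate with respect to v. Setting them equal: -2*v^2 - 14*v - 24 = 0, i.e. -2*(v + 3)*(v + 4) = 0, so they meet at v = -4, -3.
For v in [-4, -3], t = -2*v^2 - 11*v - 27 is on the right; area = ∫[-4,-3] (-2*v^2 - 14*v - 24) dv = 1/3.

1/3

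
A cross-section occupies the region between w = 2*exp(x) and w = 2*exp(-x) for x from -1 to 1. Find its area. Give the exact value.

The difference (2*exp(x)) - (2*exp(-x)) = 2*exp(x) - 2*exp(-x) changes sign at x = 0 inside [-1, 1], so split the integral there.
∫[-1,0] (2*exp(x) - 2*exp(-x)) dx = -2*exp(1) - 2*exp(-1) + 4; the area of that piece is -4 + 2*exp(-1) + 2*exp(1).
∫[0,1] (2*exp(x) - 2*exp(-x)) dx = -4 + 2*exp(-1) + 2*exp(1).
Total area = (-4 + 2*exp(-1) + 2*exp(1)) + (-4 + 2*exp(-1) + 2*exp(1)) = -8 + 4*exp(-1) + 4*exp(1).

-8 + 4*exp(-1) + 4*exp(1)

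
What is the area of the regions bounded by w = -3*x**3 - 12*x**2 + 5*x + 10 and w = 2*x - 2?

Set the curves equal: -3*x**3 - 12*x**2 + 5*x + 10 = 2*x - 2, so -3*x**3 - 12*x**2 + 3*x + 12 = 0, which factors as -3*(x - 1)*(x + 1)*(x + 4) = 0. The curves meet at x = -4, -1, 1.
On [-4, -1], w = 2*x - 2 is on top; that piece has area ∫[-4,-1] (-(-3*x**3 - 12*x**2 + 3*x + 12)) dx = 189/4.
On [-1, 1], w = -3*x**3 - 12*x**2 + 5*x + 10 is on top; that piece has area ∫[-1,1] (-3*x**3 - 12*x**2 + 3*x + 12) dx = 16.
Total enclosed area = 189/4 + 16 = 253/4.

253/4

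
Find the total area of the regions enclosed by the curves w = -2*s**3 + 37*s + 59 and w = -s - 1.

Set the curves equal: -2*s**3 + 37*s + 59 = -s - 1, so -2*s**3 + 38*s + 60 = 0, which factors as -2*(s - 5)*(s + 2)*(s + 3) = 0. The curves meet at s = -3, -2, 5.
On [-3, -2], w = -s - 1 is on top; that piece has area ∫[-3,-2] (-(-2*s**3 + 38*s + 60)) ds = 5/2.
On [-2, 5], w = -2*s**3 + 37*s + 59 is on top; that piece has area ∫[-2,5] (-2*s**3 + 38*s + 60) ds = 1029/2.
Total enclosed area = 5/2 + 1029/2 = 517.

517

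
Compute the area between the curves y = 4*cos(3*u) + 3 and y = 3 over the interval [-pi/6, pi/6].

8/3

On [-pi/6, pi/6], (4*cos(3*u) + 3) - (3) = 4*cos(3*u) is ≥ 0 throughout, so the area is a single integral of |4*cos(3*u)|.
∫[-pi/6,pi/6] (4*cos(3*u)) du = 8/3.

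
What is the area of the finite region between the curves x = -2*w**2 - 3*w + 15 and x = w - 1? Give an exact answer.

72

Both boundary curves give x as a function of w, so integrate with respect to w. Setting them equal: -2*w**2 - 4*w + 16 = 0, i.e. -2*(w - 2)*(w + 4) = 0, so they meet at w = -4, 2.
For w in [-4, 2], x = -2*w**2 - 3*w + 15 is on the right; area = ∫[-4,2] (-2*w**2 - 4*w + 16) dw = 72.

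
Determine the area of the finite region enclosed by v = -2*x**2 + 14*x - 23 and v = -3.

9

Set the curves equal: -2*x**2 + 14*x - 23 = -3, so -2*x**2 + 14*x - 20 = 0, which factors as -2*(x - 5)*(x - 2) = 0. The curves meet at x = 2, 5.
On [2, 5], v = -2*x**2 + 14*x - 23 is on top; that piece has area ∫[2,5] (-2*x**2 + 14*x - 20) dx = 9.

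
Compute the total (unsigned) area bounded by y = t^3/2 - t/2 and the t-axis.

1/4

The curve meets the t-axis where t^3/2 - t/2 = 0, i.e. t*(t - 1)*(t + 1)/2 = 0, at t = -1, 0, 1.
On [-1, 0] the curve lies above the axis; ∫[-1,0] (t^3/2 - t/2) dt = 1/8, giving area 1/8.
On [0, 1] the curve lies below the axis; ∫[0,1] (t^3/2 - t/2) dt = -1/8, giving area 1/8.
Total area = 1/8 + 1/8 = 1/4.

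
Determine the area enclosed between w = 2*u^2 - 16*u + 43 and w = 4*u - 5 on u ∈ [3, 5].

The difference (2*u^2 - 16*u + 43) - (4*u - 5) = 2*u^2 - 20*u + 48 changes sign at u = 4 inside [3, 5], so split the integral there.
∫[3,4] (2*u^2 - 20*u + 48) du = 8/3.
∫[4,5] (2*u^2 - 20*u + 48) du = -4/3; the area of that piece is 4/3.
Total area = 8/3 + 4/3 = 4.

4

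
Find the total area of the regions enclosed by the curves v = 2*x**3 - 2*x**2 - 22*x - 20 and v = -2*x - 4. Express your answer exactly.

443/3

Set the curves equal: 2*x**3 - 2*x**2 - 22*x - 20 = -2*x - 4, so 2*x**3 - 2*x**2 - 20*x - 16 = 0, which factors as 2*(x - 4)*(x + 1)*(x + 2) = 0. The curves meet at x = -2, -1, 4.
On [-2, -1], v = 2*x**3 - 2*x**2 - 22*x - 20 is on top; that piece has area ∫[-2,-1] (2*x**3 - 2*x**2 - 20*x - 16) dx = 11/6.
On [-1, 4], v = -2*x - 4 is on top; that piece has area ∫[-1,4] (-(2*x**3 - 2*x**2 - 20*x - 16)) dx = 875/6.
Total enclosed area = 11/6 + 875/6 = 443/3.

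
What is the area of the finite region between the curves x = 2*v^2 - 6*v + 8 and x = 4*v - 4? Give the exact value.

1/3

Both boundary curves give x as a function of v, so integrate with respect to v. Setting them equal: 2*v^2 - 10*v + 12 = 0, i.e. 2*(v - 3)*(v - 2) = 0, so they meet at v = 2, 3.
For v in [2, 3], x = 2*v^2 - 6*v + 8 is on the left; area = ∫[2,3] (-(2*v^2 - 10*v + 12)) dv = 1/3.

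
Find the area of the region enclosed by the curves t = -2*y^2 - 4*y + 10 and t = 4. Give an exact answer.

64/3

Both boundary curves give t as a function of y, so integrate with respect to y. Setting them equal: -2*y^2 - 4*y + 6 = 0, i.e. -2*(y - 1)*(y + 3) = 0, so they meet at y = -3, 1.
For y in [-3, 1], t = -2*y^2 - 4*y + 10 is on the right; area = ∫[-3,1] (-2*y^2 - 4*y + 6) dy = 64/3.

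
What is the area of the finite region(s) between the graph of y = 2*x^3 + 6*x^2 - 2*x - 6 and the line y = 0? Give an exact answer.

The curve meets the x-axis where 2*x^3 + 6*x^2 - 2*x - 6 = 0, i.e. 2*(x - 1)*(x + 1)*(x + 3) = 0, at x = -3, -1, 1.
On [-3, -1] the curve lies above the axis; ∫[-3,-1] (2*x^3 + 6*x^2 - 2*x - 6) dx = 8, giving area 8.
On [-1, 1] the curve lies below the axis; ∫[-1,1] (2*x^3 + 6*x^2 - 2*x - 6) dx = -8, giving area 8.
Total area = 8 + 8 = 16.

16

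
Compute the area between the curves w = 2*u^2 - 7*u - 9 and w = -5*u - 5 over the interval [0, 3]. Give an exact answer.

The difference (2*u^2 - 7*u - 9) - (-5*u - 5) = 2*u^2 - 2*u - 4 changes sign at u = 2 inside [0, 3], so split the integral there.
∫[0,2] (2*u^2 - 2*u - 4) du = -20/3; the area of that piece is 20/3.
∫[2,3] (2*u^2 - 2*u - 4) du = 11/3.
Total area = 20/3 + 11/3 = 31/3.

31/3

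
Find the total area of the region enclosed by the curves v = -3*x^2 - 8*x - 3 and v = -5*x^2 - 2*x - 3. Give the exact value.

Set the curves equal: -3*x^2 - 8*x - 3 = -5*x^2 - 2*x - 3, so 2*x^2 - 6*x = 0, which factors as 2*x*(x - 3) = 0. The curves meet at x = 0, 3.
On [0, 3], v = -5*x^2 - 2*x - 3 is on top; that piece has area ∫[0,3] (-(2*x^2 - 6*x)) dx = 9.

9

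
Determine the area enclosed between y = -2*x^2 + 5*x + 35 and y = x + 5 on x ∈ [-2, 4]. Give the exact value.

On [-2, 4], (-2*x^2 + 5*x + 35) - (x + 5) = -2*x^2 + 4*x + 30 is ≥ 0 throughout, so the area is a single integral of |-2*x^2 + 4*x + 30|.
∫[-2,4] (-2*x^2 + 4*x + 30) dx = 156.

156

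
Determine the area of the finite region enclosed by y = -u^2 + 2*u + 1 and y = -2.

Set the curves equal: -u^2 + 2*u + 1 = -2, so -u^2 + 2*u + 3 = 0, which factors as -(u - 3)*(u + 1) = 0. The curves meet at u = -1, 3.
On [-1, 3], y = -u^2 + 2*u + 1 is on top; that piece has area ∫[-1,3] (-u^2 + 2*u + 3) du = 32/3.

32/3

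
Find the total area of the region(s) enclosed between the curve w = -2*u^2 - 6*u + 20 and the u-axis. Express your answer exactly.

The curve meets the u-axis where -2*u^2 - 6*u + 20 = 0, i.e. -2*(u - 2)*(u + 5) = 0, at u = -5, 2.
On [-5, 2] the curve lies above the axis; ∫[-5,2] (-2*u^2 - 6*u + 20) du = 343/3, giving area 343/3.

343/3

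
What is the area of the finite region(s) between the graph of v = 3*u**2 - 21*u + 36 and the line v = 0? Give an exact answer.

1/2

The curve meets the u-axis where 3*u**2 - 21*u + 36 = 0, i.e. 3*(u - 4)*(u - 3) = 0, at u = 3, 4.
On [3, 4] the curve lies below the axis; ∫[3,4] (3*u**2 - 21*u + 36) du = -1/2, giving area 1/2.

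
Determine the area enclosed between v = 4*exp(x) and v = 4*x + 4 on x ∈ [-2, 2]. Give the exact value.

On [-2, 2], (4*exp(x)) - (4*x + 4) = -4*x + 4*exp(x) - 4 is ≥ 0 throughout, so the area is a single integral of |-4*x + 4*exp(x) - 4|.
∫[-2,2] (-4*x + 4*exp(x) - 4) dx = -16 - 4*exp(-2) + 4*exp(2).

-16 - 4*exp(-2) + 4*exp(2)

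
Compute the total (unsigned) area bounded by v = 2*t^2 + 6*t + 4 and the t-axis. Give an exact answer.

The curve meets the t-axis where 2*t^2 + 6*t + 4 = 0, i.e. 2*(t + 1)*(t + 2) = 0, at t = -2, -1.
On [-2, -1] the curve lies below the axis; ∫[-2,-1] (2*t^2 + 6*t + 4) dt = -1/3, giving area 1/3.

1/3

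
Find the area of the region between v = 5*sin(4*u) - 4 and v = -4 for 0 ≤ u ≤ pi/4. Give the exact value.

On [0, pi/4], (5*sin(4*u) - 4) - (-4) = 5*sin(4*u) is ≥ 0 throughout, so the area is a single integral of |5*sin(4*u)|.
∫[0,pi/4] (5*sin(4*u)) du = 5/2.

5/2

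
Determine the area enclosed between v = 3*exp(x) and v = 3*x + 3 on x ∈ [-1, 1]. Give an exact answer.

On [-1, 1], (3*exp(x)) - (3*x + 3) = -3*x + 3*exp(x) - 3 is ≥ 0 throughout, so the area is a single integral of |-3*x + 3*exp(x) - 3|.
∫[-1,1] (-3*x + 3*exp(x) - 3) dx = -6 - 3*exp(-1) + 3*exp(1).

-6 - 3*exp(-1) + 3*exp(1)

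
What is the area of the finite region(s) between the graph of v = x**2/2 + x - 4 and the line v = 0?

The curve meets the x-axis where x**2/2 + x - 4 = 0, i.e. (x - 2)*(x + 4)/2 = 0, at x = -4, 2.
On [-4, 2] the curve lies below the axis; ∫[-4,2] (x**2/2 + x - 4) dx = -18, giving area 18.

18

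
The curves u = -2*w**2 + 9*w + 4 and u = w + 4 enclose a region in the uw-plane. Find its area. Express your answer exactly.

64/3

Both boundary curves give u as a function of w, so integrate with respect to w. Setting them equal: -2*w**2 + 8*w = 0, i.e. -2*w*(w - 4) = 0, so they meet at w = 0, 4.
For w in [0, 4], u = -2*w**2 + 9*w + 4 is on the right; area = ∫[0,4] (-2*w**2 + 8*w) dw = 64/3.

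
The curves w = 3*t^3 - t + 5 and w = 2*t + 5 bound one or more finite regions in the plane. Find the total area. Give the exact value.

Set the curves equal: 3*t^3 - t + 5 = 2*t + 5, so 3*t^3 - 3*t = 0, which factors as 3*t*(t - 1)*(t + 1) = 0. The curves meet at t = -1, 0, 1.
On [-1, 0], w = 3*t^3 - t + 5 is on top; that piece has area ∫[-1,0] (3*t^3 - 3*t) dt = 3/4.
On [0, 1], w = 2*t + 5 is on top; that piece has area ∫[0,1] (-(3*t^3 - 3*t)) dt = 3/4.
Total enclosed area = 3/4 + 3/4 = 3/2.

3/2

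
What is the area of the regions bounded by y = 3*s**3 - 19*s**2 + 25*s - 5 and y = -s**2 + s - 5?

Set the curves equal: 3*s**3 - 19*s**2 + 25*s - 5 = -s**2 + s - 5, so 3*s**3 - 18*s**2 + 24*s = 0, which factors as 3*s*(s - 4)*(s - 2) = 0. The curves meet at s = 0, 2, 4.
On [0, 2], y = 3*s**3 - 19*s**2 + 25*s - 5 is on top; that piece has area ∫[0,2] (3*s**3 - 18*s**2 + 24*s) ds = 12.
On [2, 4], y = -s**2 + s - 5 is on top; that piece has area ∫[2,4] (-(3*s**3 - 18*s**2 + 24*s)) ds = 12.
Total enclosed area = 12 + 12 = 24.

24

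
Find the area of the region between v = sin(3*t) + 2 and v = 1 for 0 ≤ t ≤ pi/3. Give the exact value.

2/3 + pi/3

On [0, pi/3], (sin(3*t) + 2) - (1) = sin(3*t) + 1 is ≥ 0 throughout, so the area is a single integral of |sin(3*t) + 1|.
∫[0,pi/3] (sin(3*t) + 1) dt = 2/3 + pi/3.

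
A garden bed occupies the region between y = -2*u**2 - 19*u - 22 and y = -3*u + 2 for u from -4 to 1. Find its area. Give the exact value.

194/3

The difference (-2*u**2 - 19*u - 22) - (-3*u + 2) = -2*u**2 - 16*u - 24 changes sign at u = -2 inside [-4, 1], so split the integral there.
∫[-4,-2] (-2*u**2 - 16*u - 24) du = 32/3.
∫[-2,1] (-2*u**2 - 16*u - 24) du = -54; the area of that piece is 54.
Total area = 32/3 + 54 = 194/3.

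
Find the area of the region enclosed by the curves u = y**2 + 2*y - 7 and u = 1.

36

Both boundary curves give u as a function of y, so integrate with respect to y. Setting them equal: y**2 + 2*y - 8 = 0, i.e. (y - 2)*(y + 4) = 0, so they meet at y = -4, 2.
For y in [-4, 2], u = y**2 + 2*y - 7 is on the left; area = ∫[-4,2] (-(y**2 + 2*y - 8)) dy = 36.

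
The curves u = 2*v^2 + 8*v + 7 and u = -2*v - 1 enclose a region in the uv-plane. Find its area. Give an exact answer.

Both boundary curves give u as a function of v, so integrate with respect to v. Setting them equal: 2*v^2 + 10*v + 8 = 0, i.e. 2*(v + 1)*(v + 4) = 0, so they meet at v = -4, -1.
For v in [-4, -1], u = 2*v^2 + 8*v + 7 is on the left; area = ∫[-4,-1] (-(2*v^2 + 10*v + 8)) dv = 9.

9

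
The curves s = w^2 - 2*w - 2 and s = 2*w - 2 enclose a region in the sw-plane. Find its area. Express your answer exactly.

Both boundary curves give s as a function of w, so integrate with respect to w. Setting them equal: w^2 - 4*w = 0, i.e. w*(w - 4) = 0, so they meet at w = 0, 4.
For w in [0, 4], s = w^2 - 2*w - 2 is on the left; area = ∫[0,4] (-(w^2 - 4*w)) dw = 32/3.

32/3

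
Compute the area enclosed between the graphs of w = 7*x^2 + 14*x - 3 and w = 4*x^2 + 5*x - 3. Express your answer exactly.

Set the curves equal: 7*x^2 + 14*x - 3 = 4*x^2 + 5*x - 3, so 3*x^2 + 9*x = 0, which factors as 3*x*(x + 3) = 0. The curves meet at x = -3, 0.
On [-3, 0], w = 4*x^2 + 5*x - 3 is on top; that piece has area ∫[-3,0] (-(3*x^2 + 9*x)) dx = 27/2.

27/2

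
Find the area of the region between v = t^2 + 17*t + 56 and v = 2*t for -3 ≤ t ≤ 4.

On [-3, 4], (t^2 + 17*t + 56) - (2*t) = t^2 + 15*t + 56 is ≥ 0 throughout, so the area is a single integral of |t^2 + 15*t + 56|.
∫[-3,4] (t^2 + 15*t + 56) dt = 2849/6.

2849/6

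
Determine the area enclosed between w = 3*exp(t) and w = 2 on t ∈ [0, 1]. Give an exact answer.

On [0, 1], (3*exp(t)) - (2) = 3*exp(t) - 2 is ≥ 0 throughout, so the area is a single integral of |3*exp(t) - 2|.
∫[0,1] (3*exp(t) - 2) dt = -5 + 3*exp(1).

-5 + 3*exp(1)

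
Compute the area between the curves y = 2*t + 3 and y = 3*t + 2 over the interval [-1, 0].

3/2

On [-1, 0], (2*t + 3) - (3*t + 2) = -t + 1 is ≥ 0 throughout, so the area is a single integral of |-t + 1|.
∫[-1,0] (-t + 1) dt = 3/2.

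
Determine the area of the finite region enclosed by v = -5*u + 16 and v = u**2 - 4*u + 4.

343/6

Set the curves equal: -5*u + 16 = u**2 - 4*u + 4, so -u**2 - u + 12 = 0, which factors as -(u - 3)*(u + 4) = 0. The curves meet at u = -4, 3.
On [-4, 3], v = -5*u + 16 is on top; that piece has area ∫[-4,3] (-u**2 - u + 12) du = 343/6.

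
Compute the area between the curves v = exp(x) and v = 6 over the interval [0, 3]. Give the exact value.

-29 + exp(3) + 12*log(6)

The difference (exp(x)) - (6) = exp(x) - 6 changes sign at x = log(6) inside [0, 3], so split the integral there.
∫[0,log(6)] (exp(x) - 6) dx = 5 - log(46656); the area of that piece is -5 + log(46656).
∫[log(6),3] (exp(x) - 6) dx = -24 + 6*log(6) + exp(3).
Total area = (-5 + log(46656)) + (-24 + 6*log(6) + exp(3)) = -29 + exp(3) + 12*log(6).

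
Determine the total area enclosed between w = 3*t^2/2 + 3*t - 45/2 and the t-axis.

The curve meets the t-axis where 3*t^2/2 + 3*t - 45/2 = 0, i.e. 3*(t - 3)*(t + 5)/2 = 0, at t = -5, 3.
On [-5, 3] the curve lies below the axis; ∫[-5,3] (3*t^2/2 + 3*t - 45/2) dt = -128, giving area 128.

128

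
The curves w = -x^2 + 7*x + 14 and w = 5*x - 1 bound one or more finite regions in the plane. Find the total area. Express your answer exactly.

256/3

Set the curves equal: -x^2 + 7*x + 14 = 5*x - 1, so -x^2 + 2*x + 15 = 0, which factors as -(x - 5)*(x + 3) = 0. The curves meet at x = -3, 5.
On [-3, 5], w = -x^2 + 7*x + 14 is on top; that piece has area ∫[-3,5] (-x^2 + 2*x + 15) dx = 256/3.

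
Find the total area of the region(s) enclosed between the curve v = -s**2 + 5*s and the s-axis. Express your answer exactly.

125/6

The curve meets the s-axis where -s**2 + 5*s = 0, i.e. -s*(s - 5) = 0, at s = 0, 5.
On [0, 5] the curve lies above the axis; ∫[0,5] (-s**2 + 5*s) ds = 125/6, giving area 125/6.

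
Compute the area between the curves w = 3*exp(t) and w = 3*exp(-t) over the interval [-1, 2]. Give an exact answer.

The difference (3*exp(t)) - (3*exp(-t)) = 3*exp(t) - 3*exp(-t) changes sign at t = 0 inside [-1, 2], so split the integral there.
∫[-1,0] (3*exp(t) - 3*exp(-t)) dt = -3*exp(1) - 3*exp(-1) + 6; the area of that piece is -6 + 3*exp(-1) + 3*exp(1).
∫[0,2] (3*exp(t) - 3*exp(-t)) dt = -6 + 3*exp(-2) + 3*exp(2).
Total area = (-6 + 3*exp(-1) + 3*exp(1)) + (-6 + 3*exp(-2) + 3*exp(2)) = -12 + 3*exp(-2) + 3*exp(-1) + 3*exp(1) + 3*exp(2).

-12 + 3*exp(-2) + 3*exp(-1) + 3*exp(1) + 3*exp(2)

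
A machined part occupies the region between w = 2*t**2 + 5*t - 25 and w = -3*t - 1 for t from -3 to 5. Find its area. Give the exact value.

The difference (2*t**2 + 5*t - 25) - (-3*t - 1) = 2*t**2 + 8*t - 24 changes sign at t = 2 inside [-3, 5], so split the integral there.
∫[-3,2] (2*t**2 + 8*t - 24) dt = -350/3; the area of that piece is 350/3.
∫[2,5] (2*t**2 + 8*t - 24) dt = 90.
Total area = 350/3 + 90 = 620/3.

620/3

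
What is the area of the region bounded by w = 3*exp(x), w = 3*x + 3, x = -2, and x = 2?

On [-2, 2], (3*exp(x)) - (3*x + 3) = -3*x + 3*exp(x) - 3 is ≥ 0 throughout, so the area is a single integral of |-3*x + 3*exp(x) - 3|.
∫[-2,2] (-3*x + 3*exp(x) - 3) dx = -12 - 3*exp(-2) + 3*exp(2).

-12 - 3*exp(-2) + 3*exp(2)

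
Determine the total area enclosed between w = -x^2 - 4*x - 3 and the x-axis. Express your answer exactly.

The curve meets the x-axis where -x^2 - 4*x - 3 = 0, i.e. -(x + 1)*(x + 3) = 0, at x = -3, -1.
On [-3, -1] the curve lies above the axis; ∫[-3,-1] (-x^2 - 4*x - 3) dx = 4/3, giving area 4/3.

4/3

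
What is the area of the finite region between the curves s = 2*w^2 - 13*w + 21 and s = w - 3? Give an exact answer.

Both boundary curves give s as a function of w, so integrate with respect to w. Setting them equal: 2*w^2 - 14*w + 24 = 0, i.e. 2*(w - 4)*(w - 3) = 0, so they meet at w = 3, 4.
For w in [3, 4], s = 2*w^2 - 13*w + 21 is on the left; area = ∫[3,4] (-(2*w^2 - 14*w + 24)) dw = 1/3.

1/3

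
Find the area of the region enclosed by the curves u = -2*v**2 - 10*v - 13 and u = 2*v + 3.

8/3

Both boundary curves give u as a function of v, so integrate with respect to v. Setting them equal: -2*v**2 - 12*v - 16 = 0, i.e. -2*(v + 2)*(v + 4) = 0, so they meet at v = -4, -2.
For v in [-4, -2], u = -2*v**2 - 10*v - 13 is on the right; area = ∫[-4,-2] (-2*v**2 - 12*v - 16) dv = 8/3.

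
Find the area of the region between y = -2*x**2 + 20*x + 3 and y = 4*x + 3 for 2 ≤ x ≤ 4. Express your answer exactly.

176/3

On [2, 4], (-2*x**2 + 20*x + 3) - (4*x + 3) = -2*x**2 + 16*x is ≥ 0 throughout, so the area is a single integral of |-2*x**2 + 16*x|.
∫[2,4] (-2*x**2 + 16*x) dx = 176/3.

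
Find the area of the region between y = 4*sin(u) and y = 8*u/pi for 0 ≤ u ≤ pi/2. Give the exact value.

4 - pi

On [0, pi/2], (4*sin(u)) - (8*u/pi) = -8*u/pi + 4*sin(u) is ≥ 0 throughout, so the area is a single integral of |-8*u/pi + 4*sin(u)|.
∫[0,pi/2] (-8*u/pi + 4*sin(u)) du = 4 - pi.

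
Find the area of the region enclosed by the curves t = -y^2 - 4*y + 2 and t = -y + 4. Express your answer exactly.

1/6

Both boundary curves give t as a function of y, so integrate with respect to y. Setting them equal: -y^2 - 3*y - 2 = 0, i.e. -(y + 1)*(y + 2) = 0, so they meet at y = -2, -1.
For y in [-2, -1], t = -y^2 - 4*y + 2 is on the right; area = ∫[-2,-1] (-y^2 - 3*y - 2) dy = 1/6.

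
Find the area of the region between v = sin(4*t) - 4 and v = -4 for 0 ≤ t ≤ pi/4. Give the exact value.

1/2

On [0, pi/4], (sin(4*t) - 4) - (-4) = sin(4*t) is ≥ 0 throughout, so the area is a single integral of |sin(4*t)|.
∫[0,pi/4] (sin(4*t)) dt = 1/2.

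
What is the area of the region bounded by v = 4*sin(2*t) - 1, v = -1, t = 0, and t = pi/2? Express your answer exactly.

On [0, pi/2], (4*sin(2*t) - 1) - (-1) = 4*sin(2*t) is ≥ 0 throughout, so the area is a single integral of |4*sin(2*t)|.
∫[0,pi/2] (4*sin(2*t)) dt = 4.

4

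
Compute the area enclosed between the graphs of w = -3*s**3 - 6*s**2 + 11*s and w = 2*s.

71/2

Set the curves equal: -3*s**3 - 6*s**2 + 11*s = 2*s, so -3*s**3 - 6*s**2 + 9*s = 0, which factors as -3*s*(s - 1)*(s + 3) = 0. The curves meet at s = -3, 0, 1.
On [-3, 0], w = 2*s is on top; that piece has area ∫[-3,0] (-(-3*s**3 - 6*s**2 + 9*s)) ds = 135/4.
On [0, 1], w = -3*s**3 - 6*s**2 + 11*s is on top; that piece has area ∫[0,1] (-3*s**3 - 6*s**2 + 9*s) ds = 7/4.
Total enclosed area = 135/4 + 7/4 = 71/2.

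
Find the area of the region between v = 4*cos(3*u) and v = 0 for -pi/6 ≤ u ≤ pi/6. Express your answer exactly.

On [-pi/6, pi/6], (4*cos(3*u)) - (0) = 4*cos(3*u) is ≥ 0 throughout, so the area is a single integral of |4*cos(3*u)|.
∫[-pi/6,pi/6] (4*cos(3*u)) du = 8/3.

8/3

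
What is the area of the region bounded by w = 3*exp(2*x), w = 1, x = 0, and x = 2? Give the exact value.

-7/2 + 3*exp(4)/2

On [0, 2], (3*exp(2*x)) - (1) = 3*exp(2*x) - 1 is ≥ 0 throughout, so the area is a single integral of |3*exp(2*x) - 1|.
∫[0,2] (3*exp(2*x) - 1) dx = -7/2 + 3*exp(4)/2.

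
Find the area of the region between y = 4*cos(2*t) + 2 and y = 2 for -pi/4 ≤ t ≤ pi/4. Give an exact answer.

On [-pi/4, pi/4], (4*cos(2*t) + 2) - (2) = 4*cos(2*t) is ≥ 0 throughout, so the area is a single integral of |4*cos(2*t)|.
∫[-pi/4,pi/4] (4*cos(2*t)) dt = 4.

4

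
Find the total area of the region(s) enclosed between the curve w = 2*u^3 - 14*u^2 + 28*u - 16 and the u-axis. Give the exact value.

The curve meets the u-axis where 2*u^3 - 14*u^2 + 28*u - 16 = 0, i.e. 2*(u - 4)*(u - 2)*(u - 1) = 0, at u = 1, 2, 4.
On [1, 2] the curve lies above the axis; ∫[1,2] (2*u^3 - 14*u^2 + 28*u - 16) du = 5/6, giving area 5/6.
On [2, 4] the curve lies below the axis; ∫[2,4] (2*u^3 - 14*u^2 + 28*u - 16) du = -16/3, giving area 16/3.
Total area = 5/6 + 16/3 = 37/6.

37/6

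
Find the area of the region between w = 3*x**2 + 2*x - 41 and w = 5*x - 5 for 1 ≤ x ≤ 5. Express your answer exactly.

79

The difference (3*x**2 + 2*x - 41) - (5*x - 5) = 3*x**2 - 3*x - 36 changes sign at x = 4 inside [1, 5], so split the integral there.
∫[1,4] (3*x**2 - 3*x - 36) dx = -135/2; the area of that piece is 135/2.
∫[4,5] (3*x**2 - 3*x - 36) dx = 23/2.
Total area = 135/2 + 23/2 = 79.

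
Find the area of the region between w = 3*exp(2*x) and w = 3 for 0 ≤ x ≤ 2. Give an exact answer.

On [0, 2], (3*exp(2*x)) - (3) = 3*exp(2*x) - 3 is ≥ 0 throughout, so the area is a single integral of |3*exp(2*x) - 3|.
∫[0,2] (3*exp(2*x) - 3) dx = -15/2 + 3*exp(4)/2.

-15/2 + 3*exp(4)/2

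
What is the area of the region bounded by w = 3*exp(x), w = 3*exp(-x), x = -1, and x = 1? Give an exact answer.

The difference (3*exp(x)) - (3*exp(-x)) = 3*exp(x) - 3*exp(-x) changes sign at x = 0 inside [-1, 1], so split the integral there.
∫[-1,0] (3*exp(x) - 3*exp(-x)) dx = -3*exp(1) - 3*exp(-1) + 6; the area of that piece is -6 + 3*exp(-1) + 3*exp(1).
∫[0,1] (3*exp(x) - 3*exp(-x)) dx = -6 + 3*exp(-1) + 3*exp(1).
Total area = (-6 + 3*exp(-1) + 3*exp(1)) + (-6 + 3*exp(-1) + 3*exp(1)) = -12 + 6*exp(-1) + 6*exp(1).

-12 + 6*exp(-1) + 6*exp(1)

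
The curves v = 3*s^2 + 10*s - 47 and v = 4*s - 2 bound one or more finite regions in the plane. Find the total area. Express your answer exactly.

256

Set the curves equal: 3*s^2 + 10*s - 47 = 4*s - 2, so 3*s^2 + 6*s - 45 = 0, which factors as 3*(s - 3)*(s + 5) = 0. The curves meet at s = -5, 3.
On [-5, 3], v = 4*s - 2 is on top; that piece has area ∫[-5,3] (-(3*s^2 + 6*s - 45)) ds = 256.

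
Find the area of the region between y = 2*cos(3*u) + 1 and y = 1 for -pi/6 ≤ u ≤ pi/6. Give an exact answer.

On [-pi/6, pi/6], (2*cos(3*u) + 1) - (1) = 2*cos(3*u) is ≥ 0 throughout, so the area is a single integral of |2*cos(3*u)|.
∫[-pi/6,pi/6] (2*cos(3*u)) du = 4/3.

4/3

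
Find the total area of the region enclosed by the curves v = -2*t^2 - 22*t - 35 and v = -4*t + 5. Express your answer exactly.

1/3

Set the curves equal: -2*t^2 - 22*t - 35 = -4*t + 5, so -2*t^2 - 18*t - 40 = 0, which factors as -2*(t + 4)*(t + 5) = 0. The curves meet at t = -5, -4.
On [-5, -4], v = -2*t^2 - 22*t - 35 is on top; that piece has area ∫[-5,-4] (-2*t^2 - 18*t - 40) dt = 1/3.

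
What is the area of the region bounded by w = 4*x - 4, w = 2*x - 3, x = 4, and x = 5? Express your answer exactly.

8

On [4, 5], (4*x - 4) - (2*x - 3) = 2*x - 1 is ≥ 0 throughout, so the area is a single integral of |2*x - 1|.
∫[4,5] (2*x - 1) dx = 8.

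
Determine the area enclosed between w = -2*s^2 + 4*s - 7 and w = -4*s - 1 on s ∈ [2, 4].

The difference (-2*s^2 + 4*s - 7) - (-4*s - 1) = -2*s^2 + 8*s - 6 changes sign at s = 3 inside [2, 4], so split the integral there.
∫[2,3] (-2*s^2 + 8*s - 6) ds = 4/3.
∫[3,4] (-2*s^2 + 8*s - 6) ds = -8/3; the area of that piece is 8/3.
Total area = 4/3 + 8/3 = 4.

4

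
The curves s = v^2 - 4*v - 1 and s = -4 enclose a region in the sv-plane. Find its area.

4/3

Both boundary curves give s as a function of v, so integrate with respect to v. Setting them equal: v^2 - 4*v + 3 = 0, i.e. (v - 3)*(v - 1) = 0, so they meet at v = 1, 3.
For v in [1, 3], s = v^2 - 4*v - 1 is on the left; area = ∫[1,3] (-(v^2 - 4*v + 3)) dv = 4/3.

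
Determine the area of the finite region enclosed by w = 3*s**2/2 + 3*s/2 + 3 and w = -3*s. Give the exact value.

1/4

Set the curves equal: 3*s**2/2 + 3*s/2 + 3 = -3*s, so 3*s**2/2 + 9*s/2 + 3 = 0, which factors as 3*(s + 1)*(s + 2)/2 = 0. The curves meet at s = -2, -1.
On [-2, -1], w = -3*s is on top; that piece has area ∫[-2,-1] (-(3*s**2/2 + 9*s/2 + 3)) ds = 1/4.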